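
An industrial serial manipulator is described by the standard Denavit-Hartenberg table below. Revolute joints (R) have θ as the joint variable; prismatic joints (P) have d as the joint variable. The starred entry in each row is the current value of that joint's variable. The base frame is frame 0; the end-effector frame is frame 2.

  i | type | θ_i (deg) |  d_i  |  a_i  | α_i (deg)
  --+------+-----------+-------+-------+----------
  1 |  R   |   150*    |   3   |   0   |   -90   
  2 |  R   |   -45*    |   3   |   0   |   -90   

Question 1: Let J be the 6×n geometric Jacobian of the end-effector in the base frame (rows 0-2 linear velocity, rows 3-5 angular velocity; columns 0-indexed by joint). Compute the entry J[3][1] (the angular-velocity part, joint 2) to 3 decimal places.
-0.500

axis z_1 = (-0.5000,-0.8660,0.0000); lever o_n−o_1 = (-1.5000,-2.5981,0.0000)
cross product → J_v[:, 1] = (0.0000,-0.0000,0.0000)
J_ω[:, 1] = z_1
entry J[3][1] = -0.5000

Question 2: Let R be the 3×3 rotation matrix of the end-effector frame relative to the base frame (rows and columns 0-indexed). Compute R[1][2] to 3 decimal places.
0.354

End-effector z-axis (col 2 of R) = (-0.6124,0.3536,-0.7071)
R[1][2] = 0.3536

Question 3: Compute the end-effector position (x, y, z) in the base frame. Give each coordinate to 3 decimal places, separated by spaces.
-1.500 -2.598 3.000

after link 1: o_1 = (0.0000, 0.0000, 3.0000)
after link 2: o_2 = (-1.5000, -2.5981, 3.0000)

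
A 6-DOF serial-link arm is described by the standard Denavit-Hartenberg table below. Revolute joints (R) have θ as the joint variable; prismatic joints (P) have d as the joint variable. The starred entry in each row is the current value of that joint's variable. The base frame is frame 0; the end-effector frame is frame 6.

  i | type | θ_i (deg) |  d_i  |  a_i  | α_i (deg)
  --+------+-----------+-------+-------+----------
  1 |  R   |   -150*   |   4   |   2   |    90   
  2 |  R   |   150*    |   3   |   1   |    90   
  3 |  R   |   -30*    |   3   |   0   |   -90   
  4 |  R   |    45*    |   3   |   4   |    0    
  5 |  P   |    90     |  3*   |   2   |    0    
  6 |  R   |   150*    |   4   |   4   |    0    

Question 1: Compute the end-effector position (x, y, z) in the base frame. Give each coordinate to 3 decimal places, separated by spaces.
after link 1: o_1 = (-1.7321, -1.0000, 4.0000)
after link 2: o_2 = (-2.4821, 2.0311, 4.5000)
after link 3: o_3 = (-3.7811, 1.2811, 7.0981)
after link 4: o_4 = (-0.1862, 4.7236, 6.6233)
after link 5: o_5 = (-1.0199, 8.0587, 5.5362)
after link 6: o_6 = (-1.9938, 10.8988, 10.3306)

-1.994 10.899 10.331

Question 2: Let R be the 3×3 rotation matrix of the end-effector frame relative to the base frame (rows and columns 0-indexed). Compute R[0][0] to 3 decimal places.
-0.185

End-effector x-axis (col 0 of R) = (-0.1854,-0.2565,0.9486)
R[0][0] = -0.1854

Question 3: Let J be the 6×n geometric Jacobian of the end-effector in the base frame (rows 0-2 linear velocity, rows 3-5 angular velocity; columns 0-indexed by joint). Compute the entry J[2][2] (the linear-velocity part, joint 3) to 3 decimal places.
-3.718

axis z_2 = (-0.4330,-0.2500,0.8660); lever o_n−o_2 = (0.4883,8.8677,5.8306)
cross product → J_v[:, 2] = (-9.1373,2.9476,-3.7178)
J_ω[:, 2] = z_2
entry J[2][2] = -3.7178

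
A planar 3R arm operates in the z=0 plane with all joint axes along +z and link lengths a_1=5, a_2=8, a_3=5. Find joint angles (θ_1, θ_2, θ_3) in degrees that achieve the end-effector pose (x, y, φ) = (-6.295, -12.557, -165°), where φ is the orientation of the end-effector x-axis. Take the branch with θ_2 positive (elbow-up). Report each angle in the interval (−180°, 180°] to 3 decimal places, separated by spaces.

-135.002 60.000 -89.998

wrist centre = target − a_3·(cos φ, sin φ) = (-1.4654, -11.2629)
cos θ_2 = (129.0003−5²−8²)/(2·5·8) = 0.5000; θ_2 = 59.9997° (elbow-up)
β = atan2(-11.2629,-1.4654) = -97.4129°; ψ = atan2(6.9282,9.0000) = 37.5889°
θ_1 = β − ψ = -135.0018°
θ_3 = φ − θ_1 − θ_2 = -89.9979° (wrapped to (-180°,180°])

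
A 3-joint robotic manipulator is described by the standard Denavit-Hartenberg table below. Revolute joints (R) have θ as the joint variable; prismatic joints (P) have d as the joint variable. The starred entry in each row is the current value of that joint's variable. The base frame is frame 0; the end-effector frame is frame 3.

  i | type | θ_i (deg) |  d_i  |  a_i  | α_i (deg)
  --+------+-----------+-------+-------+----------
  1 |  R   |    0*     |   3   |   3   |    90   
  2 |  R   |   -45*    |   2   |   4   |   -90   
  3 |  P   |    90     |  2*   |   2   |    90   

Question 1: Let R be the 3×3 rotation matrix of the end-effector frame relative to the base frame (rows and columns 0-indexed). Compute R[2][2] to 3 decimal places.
-0.707

End-effector z-axis (col 2 of R) = (0.7071,-0.0000,-0.7071)
R[2][2] = -0.7071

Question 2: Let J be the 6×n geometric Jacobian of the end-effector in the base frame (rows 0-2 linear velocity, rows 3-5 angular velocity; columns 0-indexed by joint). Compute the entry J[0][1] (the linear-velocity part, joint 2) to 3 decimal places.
axis z_1 = (0.0000,-1.0000,0.0000); lever o_n−o_1 = (4.2426,-0.0000,-1.4142)
cross product → J_v[:, 1] = (1.4142,0.0000,4.2426)
J_ω[:, 1] = z_1
entry J[0][1] = 1.4142

1.414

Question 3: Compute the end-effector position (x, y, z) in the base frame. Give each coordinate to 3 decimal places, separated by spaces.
7.243 -0.000 1.586

after link 1: o_1 = (3.0000, 0.0000, 3.0000)
after link 2: o_2 = (5.8284, -2.0000, 0.1716)
after link 3: o_3 = (7.2426, -0.0000, 1.5858)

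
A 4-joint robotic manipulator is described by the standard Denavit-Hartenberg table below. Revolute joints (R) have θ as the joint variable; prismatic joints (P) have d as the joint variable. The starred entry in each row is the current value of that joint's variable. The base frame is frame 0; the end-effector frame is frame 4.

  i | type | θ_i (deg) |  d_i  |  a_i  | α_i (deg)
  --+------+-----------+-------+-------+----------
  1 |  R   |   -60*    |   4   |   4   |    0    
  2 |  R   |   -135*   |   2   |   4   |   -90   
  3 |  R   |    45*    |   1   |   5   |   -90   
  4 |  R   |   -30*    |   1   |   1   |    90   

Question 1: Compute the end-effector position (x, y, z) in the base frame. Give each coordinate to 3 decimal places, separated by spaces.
-5.575 -2.987 1.145

after link 1: o_1 = (2.0000, -3.4641, 4.0000)
after link 2: o_2 = (-1.8637, -2.4288, 6.0000)
after link 3: o_3 = (-5.5376, -2.4797, 2.4645)
after link 4: o_4 = (-5.5755, -2.9872, 1.1450)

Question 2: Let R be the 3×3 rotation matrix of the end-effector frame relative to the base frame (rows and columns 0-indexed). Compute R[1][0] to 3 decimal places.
-0.324

End-effector x-axis (col 0 of R) = (-0.7209,-0.3245,-0.6124)
R[1][0] = -0.3245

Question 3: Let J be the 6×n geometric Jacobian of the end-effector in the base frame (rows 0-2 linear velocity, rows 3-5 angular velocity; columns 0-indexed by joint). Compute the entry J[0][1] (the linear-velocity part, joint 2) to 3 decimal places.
axis z_1 = (0.0000,0.0000,1.0000); lever o_n−o_1 = (-7.5755,0.4769,-2.8550)
cross product → J_v[:, 1] = (-0.4769,-7.5755,0.0000)
J_ω[:, 1] = z_1
entry J[0][1] = -0.4769

-0.477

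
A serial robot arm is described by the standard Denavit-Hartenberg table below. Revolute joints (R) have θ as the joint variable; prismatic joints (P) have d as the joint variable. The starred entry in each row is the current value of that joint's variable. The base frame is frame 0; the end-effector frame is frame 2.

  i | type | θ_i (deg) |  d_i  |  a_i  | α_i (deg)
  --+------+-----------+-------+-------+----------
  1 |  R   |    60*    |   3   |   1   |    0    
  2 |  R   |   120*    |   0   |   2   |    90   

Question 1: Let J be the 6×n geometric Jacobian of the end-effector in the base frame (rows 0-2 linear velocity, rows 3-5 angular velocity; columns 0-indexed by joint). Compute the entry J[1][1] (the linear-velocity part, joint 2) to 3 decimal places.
axis z_1 = (0.0000,0.0000,1.0000); lever o_n−o_1 = (-2.0000,0.0000,0.0000)
cross product → J_v[:, 1] = (-0.0000,-2.0000,0.0000)
J_ω[:, 1] = z_1
entry J[1][1] = -2.0000

-2.000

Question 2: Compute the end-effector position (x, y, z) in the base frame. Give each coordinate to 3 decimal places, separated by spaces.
after link 1: o_1 = (0.5000, 0.8660, 3.0000)
after link 2: o_2 = (-1.5000, 0.8660, 3.0000)

-1.500 0.866 3.000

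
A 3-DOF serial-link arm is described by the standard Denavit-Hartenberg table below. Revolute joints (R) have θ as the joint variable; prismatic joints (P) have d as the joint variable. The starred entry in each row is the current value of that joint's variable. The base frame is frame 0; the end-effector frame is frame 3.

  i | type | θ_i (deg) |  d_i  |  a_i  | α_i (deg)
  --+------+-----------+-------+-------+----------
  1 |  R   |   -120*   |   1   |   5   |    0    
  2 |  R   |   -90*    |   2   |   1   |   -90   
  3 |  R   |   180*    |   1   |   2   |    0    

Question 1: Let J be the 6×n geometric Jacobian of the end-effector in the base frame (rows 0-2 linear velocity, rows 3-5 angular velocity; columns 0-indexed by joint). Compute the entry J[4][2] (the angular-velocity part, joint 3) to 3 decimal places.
axis z_2 = (-0.5000,-0.8660,0.0000); lever o_n−o_2 = (1.2321,-1.8660,0.0000)
cross product → J_v[:, 2] = (0.0000,0.0000,2.0000)
J_ω[:, 2] = z_2
entry J[4][2] = -0.8660

-0.866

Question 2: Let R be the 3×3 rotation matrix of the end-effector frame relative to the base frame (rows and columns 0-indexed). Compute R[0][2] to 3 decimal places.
End-effector z-axis (col 2 of R) = (-0.5000,-0.8660,0.0000)
R[0][2] = -0.5000

-0.500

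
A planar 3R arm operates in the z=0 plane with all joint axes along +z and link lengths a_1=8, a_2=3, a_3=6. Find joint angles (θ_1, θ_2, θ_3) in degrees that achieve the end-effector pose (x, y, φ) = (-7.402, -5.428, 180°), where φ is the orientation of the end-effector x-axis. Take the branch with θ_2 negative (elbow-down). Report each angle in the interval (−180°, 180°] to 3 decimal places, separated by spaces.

wrist centre = target − a_3·(cos φ, sin φ) = (-1.4020, -5.4280)
cos θ_2 = (31.4288−8²−3²)/(2·8·3) = -0.8661; θ_2 = -150.0048° (elbow-down)
β = atan2(-5.4280,-1.4020) = -104.4824°; ψ = atan2(-1.4998,5.4018) = -15.5171°
θ_1 = β − ψ = -88.9654°
θ_3 = φ − θ_1 − θ_2 = 58.9701° (wrapped to (-180°,180°])

-88.965 -150.005 58.970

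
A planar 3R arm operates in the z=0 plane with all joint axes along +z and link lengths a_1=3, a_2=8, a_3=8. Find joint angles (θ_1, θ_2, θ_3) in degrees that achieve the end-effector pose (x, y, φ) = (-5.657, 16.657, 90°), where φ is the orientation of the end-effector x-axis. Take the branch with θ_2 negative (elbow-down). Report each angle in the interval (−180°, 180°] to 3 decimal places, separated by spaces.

wrist centre = target − a_3·(cos φ, sin φ) = (-5.6570, 8.6570)
cos θ_2 = (106.9453−3²−8²)/(2·3·8) = 0.7072; θ_2 = -44.9930° (elbow-down)
β = atan2(8.6570,-5.6570) = 123.1630°; ψ = atan2(-5.6562,8.6575) = -33.1574°
θ_1 = β − ψ = 156.3204°
θ_3 = φ − θ_1 − θ_2 = -21.3275° (wrapped to (-180°,180°])

156.320 -44.993 -21.327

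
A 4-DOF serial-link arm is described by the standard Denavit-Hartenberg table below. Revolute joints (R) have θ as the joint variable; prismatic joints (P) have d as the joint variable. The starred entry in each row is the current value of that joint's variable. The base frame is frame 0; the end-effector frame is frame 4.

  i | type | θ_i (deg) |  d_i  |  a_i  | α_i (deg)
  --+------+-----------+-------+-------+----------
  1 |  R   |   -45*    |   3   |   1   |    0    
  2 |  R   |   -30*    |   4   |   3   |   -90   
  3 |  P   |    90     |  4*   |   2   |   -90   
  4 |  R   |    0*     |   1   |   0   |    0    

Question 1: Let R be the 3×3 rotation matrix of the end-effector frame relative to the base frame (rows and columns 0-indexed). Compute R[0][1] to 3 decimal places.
End-effector y-axis (col 1 of R) = (-0.9659,-0.2588,-0.0000)
R[0][1] = -0.9659

-0.966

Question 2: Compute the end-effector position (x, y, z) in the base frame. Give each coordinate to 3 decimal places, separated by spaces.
after link 1: o_1 = (0.7071, -0.7071, 3.0000)
after link 2: o_2 = (1.4836, -3.6049, 7.0000)
after link 3: o_3 = (5.3473, -2.5696, 5.0000)
after link 4: o_4 = (5.0884, -1.6037, 5.0000)

5.088 -1.604 5.000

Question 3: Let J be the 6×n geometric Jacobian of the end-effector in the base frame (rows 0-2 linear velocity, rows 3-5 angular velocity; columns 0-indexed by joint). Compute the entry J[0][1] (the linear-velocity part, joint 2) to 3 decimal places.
0.897

axis z_1 = (0.0000,0.0000,1.0000); lever o_n−o_1 = (4.3813,-0.8966,2.0000)
cross product → J_v[:, 1] = (0.8966,4.3813,-0.0000)
J_ω[:, 1] = z_1
entry J[0][1] = 0.8966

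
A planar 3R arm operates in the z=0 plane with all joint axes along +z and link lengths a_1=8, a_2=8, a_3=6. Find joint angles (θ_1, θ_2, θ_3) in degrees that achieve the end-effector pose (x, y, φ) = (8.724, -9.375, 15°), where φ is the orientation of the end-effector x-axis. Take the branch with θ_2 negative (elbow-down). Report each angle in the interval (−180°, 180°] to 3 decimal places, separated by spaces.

-29.997 -90.002 135.000

wrist centre = target − a_3·(cos φ, sin φ) = (2.9284, -10.9279)
cos θ_2 = (127.9951−8²−8²)/(2·8·8) = -0.0000; θ_2 = -90.0022° (elbow-down)
β = atan2(-10.9279,2.9284) = -74.9984°; ψ = atan2(-8.0000,7.9997) = -45.0011°
θ_1 = β − ψ = -29.9973°
θ_3 = φ − θ_1 − θ_2 = 134.9995° (wrapped to (-180°,180°])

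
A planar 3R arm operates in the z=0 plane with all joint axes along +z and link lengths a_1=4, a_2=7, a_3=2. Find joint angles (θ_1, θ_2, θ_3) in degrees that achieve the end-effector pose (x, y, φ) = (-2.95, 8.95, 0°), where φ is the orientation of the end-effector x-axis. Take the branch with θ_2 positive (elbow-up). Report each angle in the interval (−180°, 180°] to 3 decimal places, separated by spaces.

90.007 44.990 -134.997

wrist centre = target − a_3·(cos φ, sin φ) = (-4.9500, 8.9500)
cos θ_2 = (104.6050−4²−7²)/(2·4·7) = 0.7072; θ_2 = 44.9898° (elbow-up)
β = atan2(8.9500,-4.9500) = 118.9458°; ψ = atan2(4.9489,8.9506) = 28.9385°
θ_1 = β − ψ = 90.0072°
θ_3 = φ − θ_1 − θ_2 = -134.9971° (wrapped to (-180°,180°])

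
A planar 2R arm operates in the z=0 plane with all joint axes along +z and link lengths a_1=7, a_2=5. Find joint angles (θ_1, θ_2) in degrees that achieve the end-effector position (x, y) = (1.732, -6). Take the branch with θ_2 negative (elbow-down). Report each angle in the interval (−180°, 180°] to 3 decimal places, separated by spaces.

cos θ_2 = (38.9998−7²−5²)/(2·7·5) = -0.5000; θ_2 = -120.0002° (elbow-down)
β = atan2(-6.0000,1.7320) = -73.8983°; ψ = atan2(-4.3301,4.5000) = -43.8979°
θ_1 = β − ψ = -30.0004°

-30.000 -120.000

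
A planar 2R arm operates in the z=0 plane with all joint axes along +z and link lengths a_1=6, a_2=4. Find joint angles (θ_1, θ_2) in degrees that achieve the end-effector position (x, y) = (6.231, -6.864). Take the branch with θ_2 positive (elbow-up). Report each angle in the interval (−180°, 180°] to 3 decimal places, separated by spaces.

-65.533 45.002

cos θ_2 = (85.9399−6²−4²)/(2·6·4) = 0.7071; θ_2 = 45.0021° (elbow-up)
β = atan2(-6.8640,6.2310) = -47.7675°; ψ = atan2(2.8285,8.8283) = 17.7651°
θ_1 = β − ψ = -65.5326°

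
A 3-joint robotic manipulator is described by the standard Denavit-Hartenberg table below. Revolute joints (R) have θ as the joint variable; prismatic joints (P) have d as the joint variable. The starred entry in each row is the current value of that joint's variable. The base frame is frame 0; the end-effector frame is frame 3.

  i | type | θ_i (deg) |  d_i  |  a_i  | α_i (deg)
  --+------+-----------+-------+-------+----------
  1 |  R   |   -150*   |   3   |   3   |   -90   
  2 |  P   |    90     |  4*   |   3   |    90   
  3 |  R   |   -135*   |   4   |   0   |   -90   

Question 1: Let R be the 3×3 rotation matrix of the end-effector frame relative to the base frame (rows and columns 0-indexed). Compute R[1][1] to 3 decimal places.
End-effector y-axis (col 1 of R) = (0.8660,0.5000,-0.0000)
R[1][1] = 0.5000

0.500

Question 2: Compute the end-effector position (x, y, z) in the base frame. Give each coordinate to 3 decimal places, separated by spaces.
after link 1: o_1 = (-2.5981, -1.5000, 3.0000)
after link 2: o_2 = (-0.5981, -4.9641, 0.0000)
after link 3: o_3 = (-4.0622, -6.9641, 0.0000)

-4.062 -6.964 0.000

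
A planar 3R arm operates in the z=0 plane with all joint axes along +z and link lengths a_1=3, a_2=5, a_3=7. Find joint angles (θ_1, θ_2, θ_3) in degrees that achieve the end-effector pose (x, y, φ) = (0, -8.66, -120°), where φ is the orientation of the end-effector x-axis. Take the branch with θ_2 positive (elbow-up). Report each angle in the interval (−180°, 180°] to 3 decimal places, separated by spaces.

-120.000 120.003 -120.003

wrist centre = target − a_3·(cos φ, sin φ) = (3.5000, -2.5978)
cos θ_2 = (18.9987−3²−5²)/(2·3·5) = -0.5000; θ_2 = 120.0029° (elbow-up)
β = atan2(-2.5978,3.5000) = -36.5841°; ψ = atan2(4.3300,0.4998) = 83.4159°
θ_1 = β − ψ = -120.0000°
θ_3 = φ − θ_1 − θ_2 = -120.0029° (wrapped to (-180°,180°])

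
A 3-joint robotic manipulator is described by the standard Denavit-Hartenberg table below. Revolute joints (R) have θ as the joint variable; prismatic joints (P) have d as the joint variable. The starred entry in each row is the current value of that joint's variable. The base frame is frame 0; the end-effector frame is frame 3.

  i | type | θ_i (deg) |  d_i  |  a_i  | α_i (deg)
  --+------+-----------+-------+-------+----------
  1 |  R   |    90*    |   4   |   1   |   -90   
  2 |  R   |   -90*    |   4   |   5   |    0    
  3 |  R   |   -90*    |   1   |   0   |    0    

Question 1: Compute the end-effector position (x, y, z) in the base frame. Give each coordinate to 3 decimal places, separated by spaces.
-5.000 1.000 9.000

after link 1: o_1 = (0.0000, 1.0000, 4.0000)
after link 2: o_2 = (-4.0000, 1.0000, 9.0000)
after link 3: o_3 = (-5.0000, 1.0000, 9.0000)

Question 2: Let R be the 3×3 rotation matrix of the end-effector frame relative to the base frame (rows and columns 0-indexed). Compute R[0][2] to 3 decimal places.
End-effector z-axis (col 2 of R) = (-1.0000,0.0000,0.0000)
R[0][2] = -1.0000

-1.000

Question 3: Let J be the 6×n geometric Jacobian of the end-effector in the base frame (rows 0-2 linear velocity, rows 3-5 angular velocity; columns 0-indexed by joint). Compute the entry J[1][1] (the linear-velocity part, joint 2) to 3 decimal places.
5.000

axis z_1 = (-1.0000,0.0000,0.0000); lever o_n−o_1 = (-5.0000,0.0000,5.0000)
cross product → J_v[:, 1] = (0.0000,5.0000,-0.0000)
J_ω[:, 1] = z_1
entry J[1][1] = 5.0000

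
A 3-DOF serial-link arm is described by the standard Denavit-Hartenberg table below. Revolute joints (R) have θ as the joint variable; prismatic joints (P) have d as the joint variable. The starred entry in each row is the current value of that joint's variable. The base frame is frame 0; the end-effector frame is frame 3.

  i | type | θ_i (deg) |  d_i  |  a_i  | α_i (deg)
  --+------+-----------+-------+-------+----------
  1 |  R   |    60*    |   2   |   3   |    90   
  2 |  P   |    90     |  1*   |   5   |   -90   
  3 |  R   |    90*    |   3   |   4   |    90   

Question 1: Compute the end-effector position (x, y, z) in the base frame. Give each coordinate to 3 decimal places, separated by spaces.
after link 1: o_1 = (1.5000, 2.5981, 2.0000)
after link 2: o_2 = (2.3660, 2.0981, 7.0000)
after link 3: o_3 = (-2.5981, 1.5000, 7.0000)

-2.598 1.500 7.000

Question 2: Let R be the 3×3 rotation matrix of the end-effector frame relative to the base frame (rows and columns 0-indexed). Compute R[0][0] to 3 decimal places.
End-effector x-axis (col 0 of R) = (-0.8660,0.5000,0.0000)
R[0][0] = -0.8660

-0.866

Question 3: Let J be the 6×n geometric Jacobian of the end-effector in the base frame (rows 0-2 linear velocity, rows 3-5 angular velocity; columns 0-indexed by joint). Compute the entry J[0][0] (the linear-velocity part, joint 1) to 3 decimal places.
-1.500

axis z_0 = ẑ; lever o_n−o_0 = (-2.5981,1.5000,7.0000)
cross product → J_v[:, 0] = (-1.5000,-2.5981,0.0000)
J_ω[:, 0] = z_0
entry J[0][0] = -1.5000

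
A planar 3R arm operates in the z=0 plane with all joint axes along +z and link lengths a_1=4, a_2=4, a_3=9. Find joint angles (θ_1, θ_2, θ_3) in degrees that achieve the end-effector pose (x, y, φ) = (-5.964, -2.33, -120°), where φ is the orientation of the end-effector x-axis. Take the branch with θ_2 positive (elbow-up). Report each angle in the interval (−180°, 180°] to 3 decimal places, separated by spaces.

60.000 89.998 90.002

wrist centre = target − a_3·(cos φ, sin φ) = (-1.4640, 5.4642)
cos θ_2 = (32.0011−4²−4²)/(2·4·4) = 0.0000; θ_2 = 89.9980° (elbow-up)
β = atan2(5.4642,-1.4640) = 104.9987°; ψ = atan2(4.0000,4.0001) = 44.9990°
θ_1 = β − ψ = 59.9996°
θ_3 = φ − θ_1 − θ_2 = 90.0023° (wrapped to (-180°,180°])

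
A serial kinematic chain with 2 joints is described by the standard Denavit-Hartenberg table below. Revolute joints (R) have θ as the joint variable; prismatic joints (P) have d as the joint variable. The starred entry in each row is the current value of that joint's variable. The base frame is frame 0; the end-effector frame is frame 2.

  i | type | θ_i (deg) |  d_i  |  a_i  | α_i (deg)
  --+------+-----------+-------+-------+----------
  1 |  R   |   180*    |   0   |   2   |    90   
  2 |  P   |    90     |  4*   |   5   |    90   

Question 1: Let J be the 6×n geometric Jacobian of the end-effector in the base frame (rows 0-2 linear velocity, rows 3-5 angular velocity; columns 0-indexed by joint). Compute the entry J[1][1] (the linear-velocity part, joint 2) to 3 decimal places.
1.000

prismatic axis z_1 = (0.0000,1.0000,0.0000)
J_v[:, 1] = z_1; J_ω[:, 1] = (0,0,0)
entry J[1][1] = 1.0000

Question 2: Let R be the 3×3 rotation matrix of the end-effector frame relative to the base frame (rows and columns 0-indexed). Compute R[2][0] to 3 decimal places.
1.000

End-effector x-axis (col 0 of R) = (-0.0000,-0.0000,1.0000)
R[2][0] = 1.0000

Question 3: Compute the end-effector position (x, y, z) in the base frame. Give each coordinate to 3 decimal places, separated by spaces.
after link 1: o_1 = (-2.0000, 0.0000, 0.0000)
after link 2: o_2 = (-2.0000, 4.0000, 5.0000)

-2.000 4.000 5.000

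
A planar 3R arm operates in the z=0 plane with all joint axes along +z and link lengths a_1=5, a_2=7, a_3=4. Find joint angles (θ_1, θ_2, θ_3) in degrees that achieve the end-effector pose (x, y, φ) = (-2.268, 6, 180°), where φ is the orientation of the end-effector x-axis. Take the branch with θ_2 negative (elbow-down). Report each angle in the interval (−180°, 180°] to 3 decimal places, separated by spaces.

150.001 -120.000 150.000

wrist centre = target − a_3·(cos φ, sin φ) = (1.7320, 6.0000)
cos θ_2 = (38.9998−5²−7²)/(2·5·7) = -0.5000; θ_2 = -120.0002° (elbow-down)
β = atan2(6.0000,1.7320) = 73.8983°; ψ = atan2(-6.0622,1.5000) = -76.1022°
θ_1 = β − ψ = 150.0006°
θ_3 = φ − θ_1 − θ_2 = 149.9996° (wrapped to (-180°,180°])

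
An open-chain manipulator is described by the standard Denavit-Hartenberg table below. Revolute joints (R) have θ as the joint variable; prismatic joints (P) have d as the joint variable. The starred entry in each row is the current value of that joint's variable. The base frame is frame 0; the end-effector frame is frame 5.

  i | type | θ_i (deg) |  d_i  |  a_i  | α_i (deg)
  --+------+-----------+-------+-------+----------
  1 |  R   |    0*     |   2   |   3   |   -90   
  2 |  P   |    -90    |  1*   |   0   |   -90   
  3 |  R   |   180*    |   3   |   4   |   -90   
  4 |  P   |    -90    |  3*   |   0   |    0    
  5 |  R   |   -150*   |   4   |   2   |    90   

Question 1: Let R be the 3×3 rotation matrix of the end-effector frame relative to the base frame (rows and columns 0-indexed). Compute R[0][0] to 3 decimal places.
-0.866

End-effector x-axis (col 0 of R) = (-0.8660,0.0000,0.5000)
R[0][0] = -0.8660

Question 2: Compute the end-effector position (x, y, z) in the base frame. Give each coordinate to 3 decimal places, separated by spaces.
4.268 8.000 -1.000

after link 1: o_1 = (3.0000, 0.0000, 2.0000)
after link 2: o_2 = (3.0000, 1.0000, 2.0000)
after link 3: o_3 = (6.0000, 1.0000, -2.0000)
after link 4: o_4 = (6.0000, 4.0000, -2.0000)
after link 5: o_5 = (4.2679, 8.0000, -1.0000)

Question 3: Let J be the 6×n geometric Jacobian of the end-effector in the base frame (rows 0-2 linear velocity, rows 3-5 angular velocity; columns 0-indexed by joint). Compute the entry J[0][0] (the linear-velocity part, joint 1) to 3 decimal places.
axis z_0 = ẑ; lever o_n−o_0 = (4.2679,8.0000,-1.0000)
cross product → J_v[:, 0] = (-8.0000,4.2679,0.0000)
J_ω[:, 0] = z_0
entry J[0][0] = -8.0000

-8.000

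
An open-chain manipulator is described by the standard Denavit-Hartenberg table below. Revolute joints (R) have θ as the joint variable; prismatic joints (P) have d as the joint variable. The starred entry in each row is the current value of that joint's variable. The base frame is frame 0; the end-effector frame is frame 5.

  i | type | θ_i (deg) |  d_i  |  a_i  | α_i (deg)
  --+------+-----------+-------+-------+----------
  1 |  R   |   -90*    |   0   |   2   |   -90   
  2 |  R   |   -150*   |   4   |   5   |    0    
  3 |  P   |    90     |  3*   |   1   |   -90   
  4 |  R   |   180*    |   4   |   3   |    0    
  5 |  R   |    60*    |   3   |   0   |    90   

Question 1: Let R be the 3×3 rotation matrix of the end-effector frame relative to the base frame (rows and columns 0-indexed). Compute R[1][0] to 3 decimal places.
0.250

End-effector x-axis (col 0 of R) = (0.8660,0.2500,-0.4330)
R[1][0] = 0.2500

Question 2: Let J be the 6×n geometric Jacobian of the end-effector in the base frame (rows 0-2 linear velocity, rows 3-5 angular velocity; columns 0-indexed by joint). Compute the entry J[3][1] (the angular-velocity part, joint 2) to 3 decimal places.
1.000

axis z_1 = (1.0000,0.0000,0.0000); lever o_n−o_1 = (7.0000,-0.7321,-2.7321)
cross product → J_v[:, 1] = (-0.0000,2.7321,-0.7321)
J_ω[:, 1] = z_1
entry J[3][1] = 1.0000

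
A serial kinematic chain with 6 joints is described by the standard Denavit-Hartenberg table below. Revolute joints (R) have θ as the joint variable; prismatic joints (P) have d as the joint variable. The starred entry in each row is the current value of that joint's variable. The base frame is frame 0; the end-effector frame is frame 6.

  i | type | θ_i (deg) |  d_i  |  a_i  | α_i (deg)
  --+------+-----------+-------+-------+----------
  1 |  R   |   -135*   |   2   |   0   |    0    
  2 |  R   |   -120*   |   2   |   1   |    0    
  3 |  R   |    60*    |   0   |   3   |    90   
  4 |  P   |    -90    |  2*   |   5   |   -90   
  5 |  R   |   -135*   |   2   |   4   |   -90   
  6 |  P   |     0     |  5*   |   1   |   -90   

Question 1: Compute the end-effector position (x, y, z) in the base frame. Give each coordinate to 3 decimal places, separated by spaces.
after link 1: o_1 = (0.0000, 0.0000, 2.0000)
after link 2: o_2 = (-0.2588, 0.9659, 4.0000)
after link 3: o_3 = (-3.1566, 1.7424, 4.0000)
after link 4: o_4 = (-2.6390, 3.6742, -1.0000)
after link 5: o_5 = (-3.8388, 6.9239, 1.8284)
after link 6: o_6 = (-2.7407, 11.0220, -1.0000)

-2.741 11.022 -1.000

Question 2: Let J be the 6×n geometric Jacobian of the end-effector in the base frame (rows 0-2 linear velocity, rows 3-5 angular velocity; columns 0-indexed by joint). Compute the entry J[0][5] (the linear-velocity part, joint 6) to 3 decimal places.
0.183

prismatic axis z_5 = (0.1830,0.6830,-0.7071)
J_v[:, 5] = z_5; J_ω[:, 5] = (0,0,0)
entry J[0][5] = 0.1830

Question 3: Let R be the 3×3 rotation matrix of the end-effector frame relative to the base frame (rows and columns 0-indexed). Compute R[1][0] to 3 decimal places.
End-effector x-axis (col 0 of R) = (0.1830,0.6830,0.7071)
R[1][0] = 0.6830

0.683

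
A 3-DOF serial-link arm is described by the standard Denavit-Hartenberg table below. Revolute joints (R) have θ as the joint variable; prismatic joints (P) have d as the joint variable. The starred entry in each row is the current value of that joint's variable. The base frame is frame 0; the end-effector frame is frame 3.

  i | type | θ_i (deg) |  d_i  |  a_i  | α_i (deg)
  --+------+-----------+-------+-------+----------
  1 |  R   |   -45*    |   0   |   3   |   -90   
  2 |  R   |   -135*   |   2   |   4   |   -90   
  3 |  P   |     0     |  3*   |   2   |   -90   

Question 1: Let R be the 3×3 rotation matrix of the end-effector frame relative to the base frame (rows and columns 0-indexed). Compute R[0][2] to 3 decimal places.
-0.707

End-effector z-axis (col 2 of R) = (-0.7071,-0.7071,0.0000)
R[0][2] = -0.7071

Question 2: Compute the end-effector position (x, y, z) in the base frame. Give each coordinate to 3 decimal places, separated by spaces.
2.036 0.793 6.364

after link 1: o_1 = (2.1213, -2.1213, 0.0000)
after link 2: o_2 = (1.5355, 1.2929, 2.8284)
after link 3: o_3 = (2.0355, 0.7929, 6.3640)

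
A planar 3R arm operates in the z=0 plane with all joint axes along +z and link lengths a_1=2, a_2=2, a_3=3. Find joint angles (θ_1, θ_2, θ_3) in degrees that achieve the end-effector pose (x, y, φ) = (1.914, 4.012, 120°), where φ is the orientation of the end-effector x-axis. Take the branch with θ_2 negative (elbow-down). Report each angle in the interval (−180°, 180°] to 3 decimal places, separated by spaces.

45.009 -45.023 120.014

wrist centre = target − a_3·(cos φ, sin φ) = (3.4140, 1.4139)
cos θ_2 = (13.6546−2²−2²)/(2·2·2) = 0.7068; θ_2 = -45.0231° (elbow-down)
β = atan2(1.4139,3.4140) = 22.4971°; ψ = atan2(-1.4148,3.4136) = -22.5115°
θ_1 = β − ψ = 45.0086°
θ_3 = φ − θ_1 − θ_2 = 120.0144° (wrapped to (-180°,180°])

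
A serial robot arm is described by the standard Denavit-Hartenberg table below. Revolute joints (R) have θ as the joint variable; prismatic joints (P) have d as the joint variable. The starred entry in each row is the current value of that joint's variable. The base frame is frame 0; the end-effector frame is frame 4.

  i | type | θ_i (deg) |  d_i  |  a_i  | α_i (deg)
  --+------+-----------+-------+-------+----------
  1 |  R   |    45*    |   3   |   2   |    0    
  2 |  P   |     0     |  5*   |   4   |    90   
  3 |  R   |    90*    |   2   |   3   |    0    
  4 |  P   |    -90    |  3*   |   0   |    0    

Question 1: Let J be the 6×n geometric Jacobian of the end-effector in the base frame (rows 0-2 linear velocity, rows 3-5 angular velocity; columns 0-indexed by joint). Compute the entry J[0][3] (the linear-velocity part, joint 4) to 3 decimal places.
0.707

prismatic axis z_3 = (0.7071,-0.7071,0.0000)
J_v[:, 3] = z_3; J_ω[:, 3] = (0,0,0)
entry J[0][3] = 0.7071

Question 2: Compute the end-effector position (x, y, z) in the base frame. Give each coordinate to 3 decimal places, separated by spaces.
after link 1: o_1 = (1.4142, 1.4142, 3.0000)
after link 2: o_2 = (4.2426, 4.2426, 8.0000)
after link 3: o_3 = (5.6569, 2.8284, 11.0000)
after link 4: o_4 = (7.7782, 0.7071, 11.0000)

7.778 0.707 11.000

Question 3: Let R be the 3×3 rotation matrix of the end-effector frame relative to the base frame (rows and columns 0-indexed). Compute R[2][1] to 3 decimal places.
End-effector y-axis (col 1 of R) = (-0.0000,0.0000,1.0000)
R[2][1] = 1.0000

1.000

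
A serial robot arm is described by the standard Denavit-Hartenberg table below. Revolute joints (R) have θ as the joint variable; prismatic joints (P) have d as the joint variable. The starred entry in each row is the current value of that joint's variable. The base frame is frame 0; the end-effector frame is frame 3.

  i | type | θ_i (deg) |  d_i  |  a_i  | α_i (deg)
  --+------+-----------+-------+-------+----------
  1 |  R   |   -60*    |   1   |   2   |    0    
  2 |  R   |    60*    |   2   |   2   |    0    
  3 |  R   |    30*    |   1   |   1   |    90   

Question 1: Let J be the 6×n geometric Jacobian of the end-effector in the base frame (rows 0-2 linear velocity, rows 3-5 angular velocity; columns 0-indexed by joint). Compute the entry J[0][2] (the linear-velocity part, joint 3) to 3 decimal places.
axis z_2 = (0.0000,0.0000,1.0000); lever o_n−o_2 = (0.8660,0.5000,1.0000)
cross product → J_v[:, 2] = (-0.5000,0.8660,0.0000)
J_ω[:, 2] = z_2
entry J[0][2] = -0.5000

-0.500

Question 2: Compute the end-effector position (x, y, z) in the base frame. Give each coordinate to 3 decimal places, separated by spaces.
3.866 -1.232 4.000

after link 1: o_1 = (1.0000, -1.7321, 1.0000)
after link 2: o_2 = (3.0000, -1.7321, 3.0000)
after link 3: o_3 = (3.8660, -1.2321, 4.0000)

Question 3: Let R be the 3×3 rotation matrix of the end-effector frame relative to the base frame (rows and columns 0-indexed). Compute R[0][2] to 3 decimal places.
0.500

End-effector z-axis (col 2 of R) = (0.5000,-0.8660,0.0000)
R[0][2] = 0.5000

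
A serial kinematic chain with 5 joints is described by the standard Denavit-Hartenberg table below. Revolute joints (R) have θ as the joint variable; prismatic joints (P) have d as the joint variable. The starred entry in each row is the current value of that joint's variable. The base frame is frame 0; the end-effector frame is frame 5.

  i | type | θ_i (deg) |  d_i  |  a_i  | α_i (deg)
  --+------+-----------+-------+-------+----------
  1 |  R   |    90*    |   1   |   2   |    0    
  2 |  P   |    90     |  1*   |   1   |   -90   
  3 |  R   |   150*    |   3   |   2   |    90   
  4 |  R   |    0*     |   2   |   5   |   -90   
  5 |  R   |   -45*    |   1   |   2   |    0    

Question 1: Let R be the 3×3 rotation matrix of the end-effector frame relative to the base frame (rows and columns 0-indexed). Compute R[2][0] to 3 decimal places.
End-effector x-axis (col 0 of R) = (0.2588,-0.0000,-0.9659)
R[2][0] = -0.9659

-0.966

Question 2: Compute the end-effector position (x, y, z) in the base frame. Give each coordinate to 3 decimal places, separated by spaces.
4.580 -2.000 -5.164

after link 1: o_1 = (0.0000, 2.0000, 1.0000)
after link 2: o_2 = (-1.0000, 2.0000, 2.0000)
after link 3: o_3 = (0.7321, -1.0000, 1.0000)
after link 4: o_4 = (4.0622, -1.0000, -3.2321)
after link 5: o_5 = (4.5798, -2.0000, -5.1639)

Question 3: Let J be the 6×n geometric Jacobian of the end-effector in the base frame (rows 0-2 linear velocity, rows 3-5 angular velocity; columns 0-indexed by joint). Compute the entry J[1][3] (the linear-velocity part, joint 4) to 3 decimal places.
-6.414

axis z_3 = (-0.5000,-0.0000,-0.8660); lever o_n−o_3 = (3.8478,-1.0000,-6.1639)
cross product → J_v[:, 3] = (-0.8660,-6.4142,0.5000)
J_ω[:, 3] = z_3
entry J[1][3] = -6.4142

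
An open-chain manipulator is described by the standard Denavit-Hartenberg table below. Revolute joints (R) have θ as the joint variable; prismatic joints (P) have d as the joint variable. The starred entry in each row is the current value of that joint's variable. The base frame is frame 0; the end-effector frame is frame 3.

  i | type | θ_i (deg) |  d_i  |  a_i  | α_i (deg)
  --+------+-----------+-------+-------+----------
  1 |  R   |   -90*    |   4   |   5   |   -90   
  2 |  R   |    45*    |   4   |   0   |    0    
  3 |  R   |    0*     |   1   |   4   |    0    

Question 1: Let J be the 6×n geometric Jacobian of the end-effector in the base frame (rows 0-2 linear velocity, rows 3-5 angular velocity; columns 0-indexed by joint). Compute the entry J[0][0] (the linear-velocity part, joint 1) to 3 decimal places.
7.828

axis z_0 = ẑ; lever o_n−o_0 = (5.0000,-7.8284,1.1716)
cross product → J_v[:, 0] = (7.8284,5.0000,-0.0000)
J_ω[:, 0] = z_0
entry J[0][0] = 7.8284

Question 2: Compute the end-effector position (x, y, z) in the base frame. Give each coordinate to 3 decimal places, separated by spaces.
after link 1: o_1 = (0.0000, -5.0000, 4.0000)
after link 2: o_2 = (4.0000, -5.0000, 4.0000)
after link 3: o_3 = (5.0000, -7.8284, 1.1716)

5.000 -7.828 1.172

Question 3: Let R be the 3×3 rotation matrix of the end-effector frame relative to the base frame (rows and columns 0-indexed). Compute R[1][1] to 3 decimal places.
End-effector y-axis (col 1 of R) = (0.0000,0.7071,-0.7071)
R[1][1] = 0.7071

0.707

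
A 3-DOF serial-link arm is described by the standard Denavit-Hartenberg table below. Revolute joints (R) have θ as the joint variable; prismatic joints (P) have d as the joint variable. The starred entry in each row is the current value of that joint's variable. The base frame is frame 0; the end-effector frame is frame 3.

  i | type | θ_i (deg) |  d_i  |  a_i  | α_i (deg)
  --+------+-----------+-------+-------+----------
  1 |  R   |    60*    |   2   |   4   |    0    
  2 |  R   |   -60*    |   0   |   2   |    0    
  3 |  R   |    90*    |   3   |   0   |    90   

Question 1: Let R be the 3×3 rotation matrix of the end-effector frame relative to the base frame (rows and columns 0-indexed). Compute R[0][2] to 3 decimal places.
End-effector z-axis (col 2 of R) = (1.0000,-0.0000,0.0000)
R[0][2] = 1.0000

1.000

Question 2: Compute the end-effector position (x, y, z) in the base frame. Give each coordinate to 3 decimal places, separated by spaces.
after link 1: o_1 = (2.0000, 3.4641, 2.0000)
after link 2: o_2 = (4.0000, 3.4641, 2.0000)
after link 3: o_3 = (4.0000, 3.4641, 5.0000)

4.000 3.464 5.000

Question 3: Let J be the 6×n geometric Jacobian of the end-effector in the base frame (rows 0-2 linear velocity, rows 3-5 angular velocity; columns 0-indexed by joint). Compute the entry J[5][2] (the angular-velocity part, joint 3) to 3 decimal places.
axis z_2 = (0.0000,0.0000,1.0000); lever o_n−o_2 = (0.0000,0.0000,3.0000)
cross product → J_v[:, 2] = (0.0000,0.0000,0.0000)
J_ω[:, 2] = z_2
entry J[5][2] = 1.0000

1.000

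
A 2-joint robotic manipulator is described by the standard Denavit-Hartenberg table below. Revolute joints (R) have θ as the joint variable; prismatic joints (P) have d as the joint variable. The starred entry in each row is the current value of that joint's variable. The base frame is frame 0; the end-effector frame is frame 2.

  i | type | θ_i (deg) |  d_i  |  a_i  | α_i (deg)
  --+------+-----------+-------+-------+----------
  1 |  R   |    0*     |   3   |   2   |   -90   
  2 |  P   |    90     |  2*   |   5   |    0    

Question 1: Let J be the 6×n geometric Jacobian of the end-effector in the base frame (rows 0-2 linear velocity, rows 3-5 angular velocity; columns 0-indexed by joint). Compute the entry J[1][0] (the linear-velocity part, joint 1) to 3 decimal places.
2.000

axis z_0 = ẑ; lever o_n−o_0 = (2.0000,2.0000,-2.0000)
cross product → J_v[:, 0] = (-2.0000,2.0000,0.0000)
J_ω[:, 0] = z_0
entry J[1][0] = 2.0000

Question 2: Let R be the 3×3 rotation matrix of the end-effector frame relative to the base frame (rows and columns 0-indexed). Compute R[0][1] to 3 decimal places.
End-effector y-axis (col 1 of R) = (-1.0000,0.0000,-0.0000)
R[0][1] = -1.0000

-1.000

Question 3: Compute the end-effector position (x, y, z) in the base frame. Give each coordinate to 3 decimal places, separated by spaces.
2.000 2.000 -2.000

after link 1: o_1 = (2.0000, 0.0000, 3.0000)
after link 2: o_2 = (2.0000, 2.0000, -2.0000)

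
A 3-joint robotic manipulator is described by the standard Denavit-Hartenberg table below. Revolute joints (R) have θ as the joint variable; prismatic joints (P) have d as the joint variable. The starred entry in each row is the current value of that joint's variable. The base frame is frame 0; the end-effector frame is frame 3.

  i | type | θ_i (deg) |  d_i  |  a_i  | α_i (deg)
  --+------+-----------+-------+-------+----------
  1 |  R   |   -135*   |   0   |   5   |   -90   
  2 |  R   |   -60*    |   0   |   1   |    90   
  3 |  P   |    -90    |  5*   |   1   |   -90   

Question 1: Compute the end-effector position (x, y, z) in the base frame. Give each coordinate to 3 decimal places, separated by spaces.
after link 1: o_1 = (-3.5355, -3.5355, 0.0000)
after link 2: o_2 = (-3.8891, -3.8891, 0.8660)
after link 3: o_3 = (-1.5343, -0.1201, 3.3660)

-1.534 -0.120 3.366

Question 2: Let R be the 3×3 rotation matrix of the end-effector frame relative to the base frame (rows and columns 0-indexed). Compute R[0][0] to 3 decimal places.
End-effector x-axis (col 0 of R) = (-0.7071,0.7071,0.0000)
R[0][0] = -0.7071

-0.707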